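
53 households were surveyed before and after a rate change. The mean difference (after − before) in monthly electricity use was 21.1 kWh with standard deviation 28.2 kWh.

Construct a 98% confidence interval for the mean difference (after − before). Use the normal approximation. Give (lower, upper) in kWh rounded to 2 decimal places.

(12.09, 30.11)

Paired design: SE = s_d/√n = 28.2/√53 = 3.8736.
z* = 2.326; margin of error = 2.326 × 3.8736 = 9.0100.
21.1 ± 9.0100 → (12.09, 30.11).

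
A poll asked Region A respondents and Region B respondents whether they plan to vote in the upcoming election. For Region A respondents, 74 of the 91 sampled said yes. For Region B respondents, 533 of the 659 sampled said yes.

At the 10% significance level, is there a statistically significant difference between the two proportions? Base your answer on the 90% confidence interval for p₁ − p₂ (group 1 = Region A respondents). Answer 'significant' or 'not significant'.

not significant

p̂₁ = 74/91 = 0.8132 and p̂₂ = 533/659 = 0.8088.
SE₁ = √(p̂₁(1−p̂₁)/n₁) = √(0.8132·0.1868/91) = 0.04086; SE₂ = √(0.8088·0.1912/659) = 0.01532.
Independent samples: SE of the difference = √(SE₁² + SE₂²) = √(0.0016695396 + 0.0002347024) = 0.04364.
z* for 90% confidence is 1.645, so the margin of error is 1.645 × 0.04364 = 0.07179.
Point estimate p̂₁ − p̂₂ = 0.8132 − 0.8088 = 0.0044.
0.0044 ± 0.07179 → (-0.06739, 0.07619).
The interval (-0.06739, 0.07619) contains 0, so the difference is not significant.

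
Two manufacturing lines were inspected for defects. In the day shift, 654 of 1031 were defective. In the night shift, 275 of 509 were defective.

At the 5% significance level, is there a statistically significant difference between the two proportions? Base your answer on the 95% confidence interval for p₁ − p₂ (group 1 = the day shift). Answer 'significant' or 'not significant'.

p̂₁ = 654/1031 = 0.6343 and p̂₂ = 275/509 = 0.5403.
SE₁ = √(p̂₁(1−p̂₁)/n₁) = √(0.6343·0.3657/1031) = 0.01500; SE₂ = √(0.5403·0.4597/509) = 0.02209.
Independent samples: SE of the difference = √(SE₁² + SE₂²) = √(0.000225 + 0.0004879681) = 0.02670.
z* for 95% confidence is 1.960, so the margin of error is 1.960 × 0.02670 = 0.05233.
Point estimate p̂₁ − p̂₂ = 0.6343 − 0.5403 = 0.0940.
0.0940 ± 0.05233 → (0.04167, 0.14633).
The interval (0.04167, 0.14633) does not contain 0, so the difference is significant.

significant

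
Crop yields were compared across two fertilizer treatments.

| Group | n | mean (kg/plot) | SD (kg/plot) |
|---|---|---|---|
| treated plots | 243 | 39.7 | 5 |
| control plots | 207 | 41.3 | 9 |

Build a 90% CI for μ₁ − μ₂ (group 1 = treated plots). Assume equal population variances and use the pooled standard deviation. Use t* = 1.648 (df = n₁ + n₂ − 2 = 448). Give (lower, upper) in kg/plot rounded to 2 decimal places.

Pooled variance s_p² = [242·5² + 206·9²] / (243+207−2) = 50.7500, so s_p = 7.1239.
SE_diff = s_p·√(1/n₁ + 1/n₂) = 7.1239·√(1/243 + 1/207) = 0.6738.
t* = 1.648; margin = 1.648 × 0.6738 = 1.1104.
Difference = 39.7 − 41.3 = -1.6000.
-1.6000 ± 1.1104 → (-2.71, -0.49).

(-2.71, -0.49)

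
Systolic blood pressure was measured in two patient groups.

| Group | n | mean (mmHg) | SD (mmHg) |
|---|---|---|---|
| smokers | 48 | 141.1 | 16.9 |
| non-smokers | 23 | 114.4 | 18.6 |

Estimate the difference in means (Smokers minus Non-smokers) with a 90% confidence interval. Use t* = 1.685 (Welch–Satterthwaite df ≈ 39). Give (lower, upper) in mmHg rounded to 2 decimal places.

Per-group SEs: s₁/√n₁ = 16.9/√48 = 2.4393, s₂/√n₂ = 18.6/√23 = 3.8784.
Unpooled SE of the difference: √(5.95018449 + 15.04198656) = 4.5817.
Margin of error = t* · SE = 1.685 × 4.5817 = 7.7202.
x̄₁ − x̄₂ = 141.1 − 114.4 = 26.7000.
CI: 26.7000 ± 7.7202 = (18.98, 34.42).

(18.98, 34.42)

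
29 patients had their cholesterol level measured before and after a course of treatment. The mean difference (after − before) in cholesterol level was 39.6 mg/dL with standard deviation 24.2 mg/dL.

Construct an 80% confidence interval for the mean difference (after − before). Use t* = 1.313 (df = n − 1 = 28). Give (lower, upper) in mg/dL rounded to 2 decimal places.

Paired design: SE = s_d/√n = 24.2/√29 = 4.4938.
t* = 1.313; margin of error = 1.313 × 4.4938 = 5.9004.
39.6 ± 5.9004 → (33.70, 45.50).

(33.70, 45.50)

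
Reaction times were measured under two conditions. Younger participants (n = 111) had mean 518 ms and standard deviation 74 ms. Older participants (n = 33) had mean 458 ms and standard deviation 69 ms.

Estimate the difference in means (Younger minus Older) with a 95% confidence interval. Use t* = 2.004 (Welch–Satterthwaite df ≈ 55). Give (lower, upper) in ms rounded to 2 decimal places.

Standard errors of each mean: 74/√111 = 7.0238 and 69/√33 = 12.0114.
SE(x̄₁ − x̄₂) = √(7.0238² + 12.0114²) = 13.9143 for independent samples with unequal variances.
With t* = 2.004, the margin is 2.004 × 13.9143 = 27.8843.
x̄₁ − x̄₂ = 518 − 458 = 60.0000; the interval is 60.0000 ± 27.8843 = (32.12, 87.88).

(32.12, 87.88)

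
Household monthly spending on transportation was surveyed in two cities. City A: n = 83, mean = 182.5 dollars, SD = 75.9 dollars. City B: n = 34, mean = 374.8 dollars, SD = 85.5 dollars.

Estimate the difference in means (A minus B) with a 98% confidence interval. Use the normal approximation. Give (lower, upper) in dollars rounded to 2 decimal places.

Per-group SEs: s₁/√n₁ = 75.9/√83 = 8.3311, s₂/√n₂ = 85.5/√34 = 14.6631.
Unpooled SE of the difference: √(69.40722721 + 215.00650161) = 16.8646.
Margin of error = z* · SE = 2.326 × 16.8646 = 39.2271.
x̄₁ − x̄₂ = 182.5 − 374.8 = -192.3000.
CI: -192.3000 ± 39.2271 = (-231.53, -153.07).

(-231.53, -153.07)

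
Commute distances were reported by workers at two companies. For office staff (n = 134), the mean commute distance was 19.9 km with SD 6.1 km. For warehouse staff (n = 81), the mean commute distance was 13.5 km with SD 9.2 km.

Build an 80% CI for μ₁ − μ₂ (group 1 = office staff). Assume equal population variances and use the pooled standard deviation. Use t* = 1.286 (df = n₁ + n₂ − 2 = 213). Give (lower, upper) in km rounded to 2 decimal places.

s_p = √[((n₁−1)s₁² + (n₂−1)s₂²)/(n₁+n₂−2)] = √[(133·6.1² + 80·9.2²)/213] = 7.4178.
SE = 7.4178·√(1/134 + 1/81) = 1.0440.
With t* = 1.286, margin = 1.286 × 1.0440 = 1.3426.
x̄₁ − x̄₂ = 19.9 − 13.5 = 6.4000; interval 6.4000 ± 1.3426 = (5.06, 7.74).

(5.06, 7.74)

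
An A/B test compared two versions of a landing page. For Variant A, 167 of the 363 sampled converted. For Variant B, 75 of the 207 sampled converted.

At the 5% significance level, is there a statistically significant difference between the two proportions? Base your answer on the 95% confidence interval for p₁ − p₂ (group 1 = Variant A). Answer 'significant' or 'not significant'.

Sample proportions: 167/363 = 0.4601, 75/207 = 0.3623.
Each SE is √(p̂(1−p̂)/n): √(0.4601·0.5399/363) = 0.02616 and √(0.3623·0.6377/207) = 0.03341.
SE(p̂₁ − p̂₂) = √(SE₁² + SE₂²) = √(0.0006843456 + 0.0011162281) = 0.04243, since the two samples are independent.
At 95% confidence z* = 1.960; margin = 1.960 × 0.04243 = 0.08316.
The difference is 0.4601 − 0.3623 = 0.0978, so the interval is 0.0978 ± 0.08316 = (0.01464, 0.18096).
The interval (0.01464, 0.18096) does not contain 0, so the difference is significant.

significant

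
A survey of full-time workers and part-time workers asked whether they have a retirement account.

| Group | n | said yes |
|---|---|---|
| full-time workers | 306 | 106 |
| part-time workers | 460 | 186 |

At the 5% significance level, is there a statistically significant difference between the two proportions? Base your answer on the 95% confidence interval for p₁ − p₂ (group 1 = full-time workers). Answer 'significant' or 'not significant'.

p̂₁ = 106/306 = 0.3464 and p̂₂ = 186/460 = 0.4043.
SE₁ = √(p̂₁(1−p̂₁)/n₁) = √(0.3464·0.6536/306) = 0.02720; SE₂ = √(0.4043·0.5957/460) = 0.02288.
Independent samples: SE of the difference = √(SE₁² + SE₂²) = √(0.00073984 + 0.0005234944) = 0.03554.
z* for 95% confidence is 1.960, so the margin of error is 1.960 × 0.03554 = 0.06966.
Point estimate p̂₁ − p̂₂ = 0.3464 − 0.4043 = -0.0579.
-0.0579 ± 0.06966 → (-0.12756, 0.01176).
The interval (-0.12756, 0.01176) contains 0, so the difference is not significant.

not significant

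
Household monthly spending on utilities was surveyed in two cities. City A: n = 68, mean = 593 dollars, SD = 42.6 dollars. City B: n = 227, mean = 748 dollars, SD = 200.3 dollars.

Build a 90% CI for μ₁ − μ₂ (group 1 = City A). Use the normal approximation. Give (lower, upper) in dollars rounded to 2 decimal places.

SE₁ = s₁/√n₁ = 42.6/√68 = 5.1660; SE₂ = 200.3/√227 = 13.2944.
Independent samples, unequal variances: SE_diff = √(SE₁² + SE₂²) = √(26.687556 + 176.74107136) = 14.2628.
z* = 1.645, so margin of error = 1.645 × 14.2628 = 23.4623.
Difference in means = 593 − 748 = -155.0000.
-155.0000 ± 23.4623 → (-178.46, -131.54).

(-178.46, -131.54)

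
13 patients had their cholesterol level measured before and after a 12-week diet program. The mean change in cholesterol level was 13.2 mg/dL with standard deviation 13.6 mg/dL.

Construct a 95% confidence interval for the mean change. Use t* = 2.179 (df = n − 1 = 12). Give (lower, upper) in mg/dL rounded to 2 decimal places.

Paired design: SE = s_d/√n = 13.6/√13 = 3.7720.
t* = 2.179; margin of error = 2.179 × 3.7720 = 8.2192.
13.2 ± 8.2192 → (4.98, 21.42).

(4.98, 21.42)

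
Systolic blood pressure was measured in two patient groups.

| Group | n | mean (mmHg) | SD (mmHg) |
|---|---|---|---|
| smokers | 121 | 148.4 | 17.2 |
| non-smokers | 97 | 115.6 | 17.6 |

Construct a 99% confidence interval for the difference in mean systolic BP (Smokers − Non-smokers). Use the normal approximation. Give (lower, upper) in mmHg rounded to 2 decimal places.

Per-group SEs: s₁/√n₁ = 17.2/√121 = 1.5636, s₂/√n₂ = 17.6/√97 = 1.7870.
Unpooled SE of the difference: √(2.44484496 + 3.193369) = 2.3745.
Margin of error = z* · SE = 2.576 × 2.3745 = 6.1167.
x̄₁ − x̄₂ = 148.4 − 115.6 = 32.8000.
CI: 32.8000 ± 6.1167 = (26.68, 38.92).

(26.68, 38.92)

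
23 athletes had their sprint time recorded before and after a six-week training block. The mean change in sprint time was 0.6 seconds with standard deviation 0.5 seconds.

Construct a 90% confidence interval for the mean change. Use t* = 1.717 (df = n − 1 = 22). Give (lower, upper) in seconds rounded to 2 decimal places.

Paired design: SE = s_d/√n = 0.5/√23 = 0.1043.
t* = 1.717; margin of error = 1.717 × 0.1043 = 0.1791.
0.6 ± 0.1791 → (0.42, 0.78).

(0.42, 0.78)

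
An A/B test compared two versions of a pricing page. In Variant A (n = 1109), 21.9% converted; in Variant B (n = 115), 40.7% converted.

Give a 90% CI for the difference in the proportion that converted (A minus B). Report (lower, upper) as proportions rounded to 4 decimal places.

SE₁ = √(p̂₁(1−p̂₁)/n₁) = √(0.2190·0.7810/1109) = 0.01242; SE₂ = √(0.4070·0.5930/115) = 0.04581.
Independent samples: SE of the difference = √(SE₁² + SE₂²) = √(0.0001542564 + 0.0020985561) = 0.04746.
z* for 90% confidence is 1.645, so the margin of error is 1.645 × 0.04746 = 0.07807.
Point estimate p̂₁ − p̂₂ = 0.2190 − 0.4070 = -0.1880.
-0.1880 ± 0.07807 → (-0.2661, -0.1099).

(-0.2661, -0.1099)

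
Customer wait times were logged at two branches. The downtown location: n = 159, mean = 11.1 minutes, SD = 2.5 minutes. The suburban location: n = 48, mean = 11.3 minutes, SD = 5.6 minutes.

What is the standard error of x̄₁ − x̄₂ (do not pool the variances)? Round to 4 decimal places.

0.8323

Standard errors of each mean: 2.5/√159 = 0.1983 and 5.6/√48 = 0.8083.
SE(x̄₁ − x̄₂) = √(0.1983² + 0.8083²) = 0.8323 for independent samples with unequal variances.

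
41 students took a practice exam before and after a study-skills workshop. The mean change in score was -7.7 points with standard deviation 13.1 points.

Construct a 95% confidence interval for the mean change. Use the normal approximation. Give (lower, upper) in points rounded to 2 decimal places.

This is a matched-pairs design, so SE = s_d/√n = 13.1/√41 = 2.0459.
Margin = 1.960 × 2.0459 = 4.0100; the interval is -7.7 ± 4.0100 = (-11.71, -3.69).

(-11.71, -3.69)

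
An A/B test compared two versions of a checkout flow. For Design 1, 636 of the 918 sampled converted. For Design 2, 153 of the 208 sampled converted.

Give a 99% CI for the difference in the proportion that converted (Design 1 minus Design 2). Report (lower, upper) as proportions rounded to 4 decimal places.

(-0.1308, 0.0452)

First, p̂₁ = 636/918 = 0.6928; p̂₂ = 153/208 = 0.7356.
The two standard errors are √(0.6928×0.3072/918) = 0.01523 and √(0.7356×0.2644/208) = 0.03058.
Because the samples are independent, SE_diff = √(0.01523² + 0.03058²) = 0.03416.
Using z* = 2.576 for 99%, ME = 2.576 × 0.03416 = 0.08800.
p̂₁ − p̂₂ = -0.0428; interval -0.0428 ± 0.08800 gives (-0.1308, 0.0452).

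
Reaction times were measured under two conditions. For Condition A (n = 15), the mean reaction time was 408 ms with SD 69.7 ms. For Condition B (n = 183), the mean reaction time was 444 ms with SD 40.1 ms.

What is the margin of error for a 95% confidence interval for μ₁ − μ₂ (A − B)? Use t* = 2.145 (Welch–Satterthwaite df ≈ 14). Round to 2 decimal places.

Per-group SEs: s₁/√n₁ = 69.7/√15 = 17.9965, s₂/√n₂ = 40.1/√183 = 2.9643.
Unpooled SE of the difference: √(323.87401225 + 8.78707449) = 18.2390.
Margin of error = t* · SE = 2.145 × 18.2390 = 39.1227.

39.12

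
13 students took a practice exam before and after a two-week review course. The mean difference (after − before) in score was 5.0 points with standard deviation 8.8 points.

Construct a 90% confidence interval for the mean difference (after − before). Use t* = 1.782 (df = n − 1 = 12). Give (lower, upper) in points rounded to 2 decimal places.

Paired design: SE = s_d/√n = 8.8/√13 = 2.4407.
t* = 1.782; margin of error = 1.782 × 2.4407 = 4.3493.
5.0 ± 4.3493 → (0.65, 9.35).

(0.65, 9.35)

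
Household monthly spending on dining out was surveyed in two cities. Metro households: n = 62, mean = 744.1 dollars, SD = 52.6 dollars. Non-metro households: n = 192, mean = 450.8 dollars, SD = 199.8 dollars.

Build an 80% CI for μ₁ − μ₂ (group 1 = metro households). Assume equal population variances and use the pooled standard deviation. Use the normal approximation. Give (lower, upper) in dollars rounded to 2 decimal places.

s_p = √[((n₁−1)s₁² + (n₂−1)s₂²)/(n₁+n₂−2)] = √[(61·52.6² + 191·199.8²)/252] = 175.8596.
SE = 175.8596·√(1/62 + 1/192) = 25.6884.
With z* = 1.282, margin = 1.282 × 25.6884 = 32.9325.
x̄₁ − x̄₂ = 744.1 − 450.8 = 293.3000; interval 293.3000 ± 32.9325 = (260.37, 326.23).

(260.37, 326.23)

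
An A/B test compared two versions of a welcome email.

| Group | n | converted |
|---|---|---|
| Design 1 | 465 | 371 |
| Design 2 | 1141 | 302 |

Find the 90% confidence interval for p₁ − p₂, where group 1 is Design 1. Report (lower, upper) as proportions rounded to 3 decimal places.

(0.496, 0.571)

First, p̂₁ = 371/465 = 0.7978; p̂₂ = 302/1141 = 0.2647.
The two standard errors are √(0.7978×0.2022/465) = 0.01863 and √(0.2647×0.7353/1141) = 0.01306.
Because the samples are independent, SE_diff = √(0.01863² + 0.01306²) = 0.02275.
Using z* = 1.645 for 90%, ME = 1.645 × 0.02275 = 0.03742.
p̂₁ − p̂₂ = 0.5331; interval 0.5331 ± 0.03742 gives (0.496, 0.571).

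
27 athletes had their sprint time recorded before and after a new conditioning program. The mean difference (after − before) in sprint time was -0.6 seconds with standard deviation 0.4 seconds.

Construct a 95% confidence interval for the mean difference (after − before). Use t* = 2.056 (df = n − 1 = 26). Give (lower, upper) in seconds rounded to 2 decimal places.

This is a matched-pairs design, so SE = s_d/√n = 0.4/√27 = 0.0770.
Margin = 2.056 × 0.0770 = 0.1583; the interval is -0.6 ± 0.1583 = (-0.76, -0.44).

(-0.76, -0.44)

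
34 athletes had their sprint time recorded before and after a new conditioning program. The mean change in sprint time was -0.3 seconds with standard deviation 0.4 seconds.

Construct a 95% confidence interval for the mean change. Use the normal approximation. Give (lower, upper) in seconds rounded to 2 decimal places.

(-0.43, -0.17)

Paired design: SE = s_d/√n = 0.4/√34 = 0.0686.
z* = 1.960; margin of error = 1.960 × 0.0686 = 0.1345.
-0.3 ± 0.1345 → (-0.43, -0.17).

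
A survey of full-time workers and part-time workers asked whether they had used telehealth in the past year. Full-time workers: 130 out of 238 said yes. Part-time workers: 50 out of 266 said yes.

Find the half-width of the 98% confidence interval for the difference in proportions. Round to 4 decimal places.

First, p̂₁ = 130/238 = 0.5462; p̂₂ = 50/266 = 0.1880.
The two standard errors are √(0.5462×0.4538/238) = 0.03227 and √(0.1880×0.8120/266) = 0.02396.
Because the samples are independent, SE_diff = √(0.03227² + 0.02396²) = 0.04019.
Using z* = 2.326 for 98%, ME = 2.326 × 0.04019 = 0.09348.

0.0935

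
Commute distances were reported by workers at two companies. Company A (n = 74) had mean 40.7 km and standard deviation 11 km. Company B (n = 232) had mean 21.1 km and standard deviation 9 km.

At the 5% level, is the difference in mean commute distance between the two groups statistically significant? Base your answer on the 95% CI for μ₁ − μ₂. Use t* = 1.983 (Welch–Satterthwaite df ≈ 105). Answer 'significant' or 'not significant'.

SE₁ = s₁/√n₁ = 11/√74 = 1.2787; SE₂ = 9/√232 = 0.5909.
Independent samples, unequal variances: SE_diff = √(SE₁² + SE₂²) = √(1.63507369 + 0.34916281) = 1.4086.
t* = 1.983, so margin of error = 1.983 × 1.4086 = 2.7933.
Difference in means = 40.7 − 21.1 = 19.6000.
19.6000 ± 2.7933 → (16.8067, 22.3933).
The interval (16.8067, 22.3933) does not contain 0, so the difference is significant.

significant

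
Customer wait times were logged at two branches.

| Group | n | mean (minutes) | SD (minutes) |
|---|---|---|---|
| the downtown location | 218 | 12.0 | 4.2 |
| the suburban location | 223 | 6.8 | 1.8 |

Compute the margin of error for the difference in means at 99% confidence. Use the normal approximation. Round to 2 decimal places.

0.80

Per-group SEs: s₁/√n₁ = 4.2/√218 = 0.2845, s₂/√n₂ = 1.8/√223 = 0.1205.
Unpooled SE of the difference: √(0.08094025 + 0.01452025) = 0.3090.
Margin of error = z* · SE = 2.576 × 0.3090 = 0.7960.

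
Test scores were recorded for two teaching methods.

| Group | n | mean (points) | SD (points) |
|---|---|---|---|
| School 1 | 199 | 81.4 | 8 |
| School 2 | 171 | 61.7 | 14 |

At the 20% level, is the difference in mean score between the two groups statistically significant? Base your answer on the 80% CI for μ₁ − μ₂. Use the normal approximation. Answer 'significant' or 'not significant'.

Standard errors of each mean: 8/√199 = 0.5671 and 14/√171 = 1.0706.
SE(x̄₁ − x̄₂) = √(0.5671² + 1.0706²) = 1.2115 for independent samples with unequal variances.
With z* = 1.282, the margin is 1.282 × 1.2115 = 1.5531.
x̄₁ − x̄₂ = 81.4 − 61.7 = 19.7000; the interval is 19.7000 ± 1.5531 = (18.1469, 21.2531).
The interval (18.1469, 21.2531) does not contain 0, so the difference is significant.

significant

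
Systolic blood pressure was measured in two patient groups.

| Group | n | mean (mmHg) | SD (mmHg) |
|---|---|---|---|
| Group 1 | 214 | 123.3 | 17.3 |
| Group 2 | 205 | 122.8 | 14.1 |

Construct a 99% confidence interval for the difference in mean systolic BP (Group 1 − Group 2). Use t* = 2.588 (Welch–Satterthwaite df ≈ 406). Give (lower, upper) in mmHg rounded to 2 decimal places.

Standard errors of each mean: 17.3/√214 = 1.1826 and 14.1/√205 = 0.9848.
SE(x̄₁ − x̄₂) = √(1.1826² + 0.9848²) = 1.5390 for independent samples with unequal variances.
With t* = 2.588, the margin is 2.588 × 1.5390 = 3.9829.
x̄₁ − x̄₂ = 123.3 − 122.8 = 0.5000; the interval is 0.5000 ± 3.9829 = (-3.48, 4.48).

(-3.48, 4.48)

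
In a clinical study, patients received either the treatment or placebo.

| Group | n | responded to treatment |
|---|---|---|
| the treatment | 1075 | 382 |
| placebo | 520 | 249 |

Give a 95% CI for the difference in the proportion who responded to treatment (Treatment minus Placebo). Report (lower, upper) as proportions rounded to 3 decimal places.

(-0.175, -0.072)

First, p̂₁ = 382/1075 = 0.3553; p̂₂ = 249/520 = 0.4788.
The two standard errors are √(0.3553×0.6447/1075) = 0.01460 and √(0.4788×0.5212/520) = 0.02191.
Because the samples are independent, SE_diff = √(0.01460² + 0.02191²) = 0.02633.
Using z* = 1.960 for 95%, ME = 1.960 × 0.02633 = 0.05161.
p̂₁ − p̂₂ = -0.1235; interval -0.1235 ± 0.05161 gives (-0.175, -0.072).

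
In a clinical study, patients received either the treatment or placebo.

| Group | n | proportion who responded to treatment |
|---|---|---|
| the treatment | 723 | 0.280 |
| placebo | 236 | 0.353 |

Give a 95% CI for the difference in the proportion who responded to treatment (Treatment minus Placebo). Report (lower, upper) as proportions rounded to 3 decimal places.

SE₁ = √(p̂₁(1−p̂₁)/n₁) = √(0.2800·0.7200/723) = 0.01670; SE₂ = √(0.3530·0.6470/236) = 0.03111.
Independent samples: SE of the difference = √(SE₁² + SE₂²) = √(0.00027889 + 0.0009678321) = 0.03531.
z* for 95% confidence is 1.960, so the margin of error is 1.960 × 0.03531 = 0.06921.
Point estimate p̂₁ − p̂₂ = 0.2800 − 0.3530 = -0.0730.
-0.0730 ± 0.06921 → (-0.142, -0.004).

(-0.142, -0.004)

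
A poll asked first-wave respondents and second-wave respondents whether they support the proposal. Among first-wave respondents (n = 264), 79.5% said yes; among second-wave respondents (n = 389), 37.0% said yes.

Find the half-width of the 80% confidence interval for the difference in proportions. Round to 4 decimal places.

0.0447

SE₁ = √(p̂₁(1−p̂₁)/n₁) = √(0.7950·0.2050/264) = 0.02485; SE₂ = √(0.3700·0.6300/389) = 0.02448.
Independent samples: SE of the difference = √(SE₁² + SE₂²) = √(0.0006175225 + 0.0005992704) = 0.03488.
z* for 80% confidence is 1.282, so the margin of error is 1.282 × 0.03488 = 0.04472.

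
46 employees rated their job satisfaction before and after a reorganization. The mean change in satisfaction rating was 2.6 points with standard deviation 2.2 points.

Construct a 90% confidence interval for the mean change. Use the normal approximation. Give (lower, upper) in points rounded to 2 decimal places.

Paired design: SE = s_d/√n = 2.2/√46 = 0.3244.
z* = 1.645; margin of error = 1.645 × 0.3244 = 0.5336.
2.6 ± 0.5336 → (2.07, 3.13).

(2.07, 3.13)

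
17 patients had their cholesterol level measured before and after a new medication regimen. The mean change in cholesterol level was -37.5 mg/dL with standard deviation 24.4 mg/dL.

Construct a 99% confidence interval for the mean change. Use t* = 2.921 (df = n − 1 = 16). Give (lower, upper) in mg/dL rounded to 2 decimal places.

(-54.79, -20.21)

This is a matched-pairs design, so SE = s_d/√n = 24.4/√17 = 5.9179.
Margin = 2.921 × 5.9179 = 17.2862; the interval is -37.5 ± 17.2862 = (-54.79, -20.21).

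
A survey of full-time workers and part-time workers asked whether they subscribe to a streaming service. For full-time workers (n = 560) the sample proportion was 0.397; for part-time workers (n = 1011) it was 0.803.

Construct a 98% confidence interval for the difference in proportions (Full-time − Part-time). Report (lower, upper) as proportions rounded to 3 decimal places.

SE₁ = √(p̂₁(1−p̂₁)/n₁) = √(0.3970·0.6030/560) = 0.02068; SE₂ = √(0.8030·0.1970/1011) = 0.01251.
Independent samples: SE of the difference = √(SE₁² + SE₂²) = √(0.0004276624 + 0.0001565001) = 0.02417.
z* for 98% confidence is 2.326, so the margin of error is 2.326 × 0.02417 = 0.05622.
Point estimate p̂₁ − p̂₂ = 0.3970 − 0.8030 = -0.4060.
-0.4060 ± 0.05622 → (-0.462, -0.350).

(-0.462, -0.350)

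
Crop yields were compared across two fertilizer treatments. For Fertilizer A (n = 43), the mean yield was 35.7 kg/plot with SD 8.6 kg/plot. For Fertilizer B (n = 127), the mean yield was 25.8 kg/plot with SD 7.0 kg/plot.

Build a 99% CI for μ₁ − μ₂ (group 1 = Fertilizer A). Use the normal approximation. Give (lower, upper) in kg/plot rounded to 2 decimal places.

SE₁ = s₁/√n₁ = 8.6/√43 = 1.3115; SE₂ = 7.0/√127 = 0.6211.
Independent samples, unequal variances: SE_diff = √(SE₁² + SE₂²) = √(1.72003225 + 0.38576521) = 1.4511.
z* = 2.576, so margin of error = 2.576 × 1.4511 = 3.7380.
Difference in means = 35.7 − 25.8 = 9.9000.
9.9000 ± 3.7380 → (6.16, 13.64).

(6.16, 13.64)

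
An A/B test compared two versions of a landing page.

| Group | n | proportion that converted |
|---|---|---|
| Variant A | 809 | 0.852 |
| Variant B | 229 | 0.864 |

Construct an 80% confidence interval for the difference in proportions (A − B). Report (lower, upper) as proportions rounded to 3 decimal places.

(-0.045, 0.021)

The two standard errors are √(0.8520×0.1480/809) = 0.01248 and √(0.8640×0.1360/229) = 0.02265.
Because the samples are independent, SE_diff = √(0.01248² + 0.02265²) = 0.02586.
Using z* = 1.282 for 80%, ME = 1.282 × 0.02586 = 0.03315.
p̂₁ − p̂₂ = -0.0120; interval -0.0120 ± 0.03315 gives (-0.045, 0.021).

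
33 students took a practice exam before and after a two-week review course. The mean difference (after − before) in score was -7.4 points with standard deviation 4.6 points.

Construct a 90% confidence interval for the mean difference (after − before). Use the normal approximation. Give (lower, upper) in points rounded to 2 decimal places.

Paired design: SE = s_d/√n = 4.6/√33 = 0.8008.
z* = 1.645; margin of error = 1.645 × 0.8008 = 1.3173.
-7.4 ± 1.3173 → (-8.72, -6.08).

(-8.72, -6.08)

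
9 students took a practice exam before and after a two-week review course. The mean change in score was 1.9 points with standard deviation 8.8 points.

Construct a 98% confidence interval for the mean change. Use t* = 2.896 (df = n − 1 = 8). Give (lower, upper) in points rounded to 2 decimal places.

(-6.59, 10.39)

Paired design: SE = s_d/√n = 8.8/√9 = 2.9333.
t* = 2.896; margin of error = 2.896 × 2.9333 = 8.4948.
1.9 ± 8.4948 → (-6.59, 10.39).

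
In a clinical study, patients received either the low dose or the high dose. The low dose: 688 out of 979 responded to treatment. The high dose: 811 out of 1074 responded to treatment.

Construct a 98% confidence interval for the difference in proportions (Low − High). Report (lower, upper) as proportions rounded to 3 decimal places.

(-0.098, -0.007)

First, p̂₁ = 688/979 = 0.7028; p̂₂ = 811/1074 = 0.7551.
The two standard errors are √(0.7028×0.2972/979) = 0.01461 and √(0.7551×0.2449/1074) = 0.01312.
Because the samples are independent, SE_diff = √(0.01461² + 0.01312²) = 0.01964.
Using z* = 2.326 for 98%, ME = 2.326 × 0.01964 = 0.04568.
p̂₁ − p̂₂ = -0.0523; interval -0.0523 ± 0.04568 gives (-0.098, -0.007).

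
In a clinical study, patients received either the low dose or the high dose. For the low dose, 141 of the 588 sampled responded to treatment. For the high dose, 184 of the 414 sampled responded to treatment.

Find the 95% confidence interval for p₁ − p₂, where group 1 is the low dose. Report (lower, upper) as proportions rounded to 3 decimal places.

First, p̂₁ = 141/588 = 0.2398; p̂₂ = 184/414 = 0.4444.
The two standard errors are √(0.2398×0.7602/588) = 0.01761 and √(0.4444×0.5556/414) = 0.02442.
Because the samples are independent, SE_diff = √(0.01761² + 0.02442²) = 0.03011.
Using z* = 1.960 for 95%, ME = 1.960 × 0.03011 = 0.05902.
p̂₁ − p̂₂ = -0.2046; interval -0.2046 ± 0.05902 gives (-0.264, -0.146).

(-0.264, -0.146)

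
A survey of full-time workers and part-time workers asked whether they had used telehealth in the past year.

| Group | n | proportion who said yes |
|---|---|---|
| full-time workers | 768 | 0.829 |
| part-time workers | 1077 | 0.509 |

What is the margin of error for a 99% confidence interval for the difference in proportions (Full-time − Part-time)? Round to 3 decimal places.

0.053

Each SE is √(p̂(1−p̂)/n): √(0.8290·0.1710/768) = 0.01359 and √(0.5090·0.4910/1077) = 0.01523.
SE(p̂₁ − p̂₂) = √(SE₁² + SE₂²) = √(0.0001846881 + 0.0002319529) = 0.02041, since the two samples are independent.
At 99% confidence z* = 2.576; margin = 2.576 × 0.02041 = 0.05258.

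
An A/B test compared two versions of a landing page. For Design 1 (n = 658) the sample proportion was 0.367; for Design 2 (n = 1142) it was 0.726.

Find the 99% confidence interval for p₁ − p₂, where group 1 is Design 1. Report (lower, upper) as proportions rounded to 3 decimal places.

(-0.418, -0.300)

Each SE is √(p̂(1−p̂)/n): √(0.3670·0.6330/658) = 0.01879 and √(0.7260·0.2740/1142) = 0.01320.
SE(p̂₁ − p̂₂) = √(SE₁² + SE₂²) = √(0.0003530641 + 0.00017424) = 0.02296, since the two samples are independent.
At 99% confidence z* = 2.576; margin = 2.576 × 0.02296 = 0.05914.
The difference is 0.3670 − 0.7260 = -0.3590, so the interval is -0.3590 ± 0.05914 = (-0.418, -0.300).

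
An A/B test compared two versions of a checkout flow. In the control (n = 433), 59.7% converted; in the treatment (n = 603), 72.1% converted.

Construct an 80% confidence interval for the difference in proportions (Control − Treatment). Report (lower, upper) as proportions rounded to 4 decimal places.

(-0.1622, -0.0858)

Each SE is √(p̂(1−p̂)/n): √(0.5970·0.4030/433) = 0.02357 and √(0.7210·0.2790/603) = 0.01826.
SE(p̂₁ − p̂₂) = √(SE₁² + SE₂²) = √(0.0005555449 + 0.0003334276) = 0.02982, since the two samples are independent.
At 80% confidence z* = 1.282; margin = 1.282 × 0.02982 = 0.03823.
The difference is 0.5970 − 0.7210 = -0.1240, so the interval is -0.1240 ± 0.03823 = (-0.1622, -0.0858).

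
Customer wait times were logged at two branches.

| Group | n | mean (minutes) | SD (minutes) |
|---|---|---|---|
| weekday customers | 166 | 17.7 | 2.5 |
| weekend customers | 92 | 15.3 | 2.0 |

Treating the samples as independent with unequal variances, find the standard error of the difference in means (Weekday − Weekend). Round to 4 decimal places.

Standard errors of each mean: 2.5/√166 = 0.1940 and 2.0/√92 = 0.2085.
SE(x̄₁ − x̄₂) = √(0.1940² + 0.2085²) = 0.2848 for independent samples with unequal variances.

0.2848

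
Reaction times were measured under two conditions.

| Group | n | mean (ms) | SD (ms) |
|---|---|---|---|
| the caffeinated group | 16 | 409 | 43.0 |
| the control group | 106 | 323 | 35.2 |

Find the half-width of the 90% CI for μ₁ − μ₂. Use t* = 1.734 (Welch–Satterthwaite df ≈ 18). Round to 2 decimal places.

Per-group SEs: s₁/√n₁ = 43.0/√16 = 10.7500, s₂/√n₂ = 35.2/√106 = 3.4189.
Unpooled SE of the difference: √(115.5625 + 11.68887721) = 11.2806.
Margin of error = t* · SE = 1.734 × 11.2806 = 19.5606.

19.56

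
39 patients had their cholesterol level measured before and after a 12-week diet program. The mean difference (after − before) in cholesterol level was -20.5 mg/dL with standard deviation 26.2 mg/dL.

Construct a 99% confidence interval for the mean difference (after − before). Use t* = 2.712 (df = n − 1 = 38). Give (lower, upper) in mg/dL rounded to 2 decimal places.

(-31.88, -9.12)

Paired design: SE = s_d/√n = 26.2/√39 = 4.1954.
t* = 2.712; margin of error = 2.712 × 4.1954 = 11.3779.
-20.5 ± 11.3779 → (-31.88, -9.12).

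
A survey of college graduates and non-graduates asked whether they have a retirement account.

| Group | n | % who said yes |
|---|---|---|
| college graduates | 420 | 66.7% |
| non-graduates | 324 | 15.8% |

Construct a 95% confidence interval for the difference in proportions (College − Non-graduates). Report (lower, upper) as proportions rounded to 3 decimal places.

(0.449, 0.569)

SE₁ = √(p̂₁(1−p̂₁)/n₁) = √(0.6670·0.3330/420) = 0.02300; SE₂ = √(0.1580·0.8420/324) = 0.02026.
Independent samples: SE of the difference = √(SE₁² + SE₂²) = √(0.000529 + 0.0004104676) = 0.03065.
z* for 95% confidence is 1.960, so the margin of error is 1.960 × 0.03065 = 0.06007.
Point estimate p̂₁ − p̂₂ = 0.6670 − 0.1580 = 0.5090.
0.5090 ± 0.06007 → (0.449, 0.569).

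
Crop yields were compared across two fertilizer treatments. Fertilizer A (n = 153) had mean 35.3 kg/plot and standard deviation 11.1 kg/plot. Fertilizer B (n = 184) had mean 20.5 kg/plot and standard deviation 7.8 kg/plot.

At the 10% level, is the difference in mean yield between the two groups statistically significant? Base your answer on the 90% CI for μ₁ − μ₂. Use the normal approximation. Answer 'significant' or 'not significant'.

SE₁ = s₁/√n₁ = 11.1/√153 = 0.8974; SE₂ = 7.8/√184 = 0.5750.
Independent samples, unequal variances: SE_diff = √(SE₁² + SE₂²) = √(0.80532676 + 0.330625) = 1.0658.
z* = 1.645, so margin of error = 1.645 × 1.0658 = 1.7532.
Difference in means = 35.3 − 20.5 = 14.8000.
14.8000 ± 1.7532 → (13.0468, 16.5532).
The interval (13.0468, 16.5532) does not contain 0, so the difference is significant.

significant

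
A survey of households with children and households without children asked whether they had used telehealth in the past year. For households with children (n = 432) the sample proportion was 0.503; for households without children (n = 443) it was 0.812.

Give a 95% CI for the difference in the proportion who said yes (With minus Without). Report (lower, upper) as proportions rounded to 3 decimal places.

(-0.369, -0.249)

The two standard errors are √(0.5030×0.4970/432) = 0.02406 and √(0.8120×0.1880/443) = 0.01856.
Because the samples are independent, SE_diff = √(0.02406² + 0.01856²) = 0.03039.
Using z* = 1.960 for 95%, ME = 1.960 × 0.03039 = 0.05956.
p̂₁ − p̂₂ = -0.3090; interval -0.3090 ± 0.05956 gives (-0.369, -0.249).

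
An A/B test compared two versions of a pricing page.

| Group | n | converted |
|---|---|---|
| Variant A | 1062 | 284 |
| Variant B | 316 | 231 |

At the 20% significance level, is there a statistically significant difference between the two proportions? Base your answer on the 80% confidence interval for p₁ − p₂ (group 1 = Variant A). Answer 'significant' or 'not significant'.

First, p̂₁ = 284/1062 = 0.2674; p̂₂ = 231/316 = 0.7310.
The two standard errors are √(0.2674×0.7326/1062) = 0.01358 and √(0.7310×0.2690/316) = 0.02495.
Because the samples are independent, SE_diff = √(0.01358² + 0.02495²) = 0.02841.
Using z* = 1.282 for 80%, ME = 1.282 × 0.02841 = 0.03642.
p̂₁ − p̂₂ = -0.4636; interval -0.4636 ± 0.03642 gives (-0.50002, -0.42718).
The interval (-0.50002, -0.42718) does not contain 0, so the difference is significant.

significant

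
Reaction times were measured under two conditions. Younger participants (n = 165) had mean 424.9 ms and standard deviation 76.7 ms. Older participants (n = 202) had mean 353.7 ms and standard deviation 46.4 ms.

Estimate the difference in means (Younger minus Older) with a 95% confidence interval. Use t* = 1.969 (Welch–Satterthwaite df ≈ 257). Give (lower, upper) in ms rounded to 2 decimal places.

(57.80, 84.60)

Per-group SEs: s₁/√n₁ = 76.7/√165 = 5.9711, s₂/√n₂ = 46.4/√202 = 3.2647.
Unpooled SE of the difference: √(35.65403521 + 10.65826609) = 6.8053.
Margin of error = t* · SE = 1.969 × 6.8053 = 13.3996.
x̄₁ − x̄₂ = 424.9 − 353.7 = 71.2000.
CI: 71.2000 ± 13.3996 = (57.80, 84.60).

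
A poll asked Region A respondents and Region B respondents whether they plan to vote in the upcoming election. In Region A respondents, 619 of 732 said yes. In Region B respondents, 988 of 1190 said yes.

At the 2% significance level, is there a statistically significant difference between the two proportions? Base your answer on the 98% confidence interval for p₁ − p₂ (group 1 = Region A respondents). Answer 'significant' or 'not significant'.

not significant

Sample proportions: 619/732 = 0.8456, 988/1190 = 0.8303.
Each SE is √(p̂(1−p̂)/n): √(0.8456·0.1544/732) = 0.01336 and √(0.8303·0.1697/1190) = 0.01088.
SE(p̂₁ − p̂₂) = √(SE₁² + SE₂²) = √(0.0001784896 + 0.0001183744) = 0.01723, since the two samples are independent.
At 98% confidence z* = 2.326; margin = 2.326 × 0.01723 = 0.04008.
The difference is 0.8456 − 0.8303 = 0.0153, so the interval is 0.0153 ± 0.04008 = (-0.02478, 0.05538).
The interval (-0.02478, 0.05538) contains 0, so the difference is not significant.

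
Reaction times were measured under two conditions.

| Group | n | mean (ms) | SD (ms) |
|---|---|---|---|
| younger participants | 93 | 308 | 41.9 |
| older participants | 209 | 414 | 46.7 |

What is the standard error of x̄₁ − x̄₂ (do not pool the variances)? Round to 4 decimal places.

Standard errors of each mean: 41.9/√93 = 4.3448 and 46.7/√209 = 3.2303.
SE(x̄₁ − x̄₂) = √(4.3448² + 3.2303²) = 5.4141 for independent samples with unequal variances.

5.4141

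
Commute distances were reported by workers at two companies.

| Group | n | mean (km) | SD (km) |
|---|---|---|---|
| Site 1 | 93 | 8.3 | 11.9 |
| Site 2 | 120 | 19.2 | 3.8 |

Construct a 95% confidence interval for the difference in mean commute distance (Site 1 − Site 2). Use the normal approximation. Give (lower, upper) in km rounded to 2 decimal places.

Per-group SEs: s₁/√n₁ = 11.9/√93 = 1.2340, s₂/√n₂ = 3.8/√120 = 0.3469.
Unpooled SE of the difference: √(1.522756 + 0.12033961) = 1.2818.
Margin of error = z* · SE = 1.960 × 1.2818 = 2.5123.
x̄₁ − x̄₂ = 8.3 − 19.2 = -10.9000.
CI: -10.9000 ± 2.5123 = (-13.41, -8.39).

(-13.41, -8.39)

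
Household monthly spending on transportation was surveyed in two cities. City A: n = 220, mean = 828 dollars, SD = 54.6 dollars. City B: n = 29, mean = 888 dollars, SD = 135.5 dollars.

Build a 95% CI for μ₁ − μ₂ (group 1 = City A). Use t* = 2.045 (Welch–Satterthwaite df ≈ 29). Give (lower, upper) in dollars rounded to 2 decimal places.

SE₁ = s₁/√n₁ = 54.6/√220 = 3.6811; SE₂ = 135.5/√29 = 25.1617.
Independent samples, unequal variances: SE_diff = √(SE₁² + SE₂²) = √(13.55049721 + 633.11114689) = 25.4295.
t* = 2.045, so margin of error = 2.045 × 25.4295 = 52.0033.
Difference in means = 828 − 888 = -60.0000.
-60.0000 ± 52.0033 → (-112.00, -8.00).

(-112.00, -8.00)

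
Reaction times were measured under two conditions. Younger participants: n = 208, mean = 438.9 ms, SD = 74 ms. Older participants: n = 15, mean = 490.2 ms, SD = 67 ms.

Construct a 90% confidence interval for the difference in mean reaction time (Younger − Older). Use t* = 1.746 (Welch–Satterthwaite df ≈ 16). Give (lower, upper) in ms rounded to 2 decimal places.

SE₁ = s₁/√n₁ = 74/√208 = 5.1310; SE₂ = 67/√15 = 17.2993.
Independent samples, unequal variances: SE_diff = √(SE₁² + SE₂²) = √(26.327161 + 299.26578049) = 18.0442.
t* = 1.746, so margin of error = 1.746 × 18.0442 = 31.5052.
Difference in means = 438.9 − 490.2 = -51.3000.
-51.3000 ± 31.5052 → (-82.81, -19.79).

(-82.81, -19.79)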